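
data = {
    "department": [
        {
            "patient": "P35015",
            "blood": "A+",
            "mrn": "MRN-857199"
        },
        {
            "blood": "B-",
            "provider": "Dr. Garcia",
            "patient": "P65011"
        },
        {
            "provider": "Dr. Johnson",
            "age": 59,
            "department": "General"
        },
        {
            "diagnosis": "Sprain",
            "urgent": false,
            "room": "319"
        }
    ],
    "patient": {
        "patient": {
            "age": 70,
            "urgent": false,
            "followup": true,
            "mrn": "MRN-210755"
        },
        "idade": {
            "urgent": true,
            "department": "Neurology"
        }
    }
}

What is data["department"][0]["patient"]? "P35015"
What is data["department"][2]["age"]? 59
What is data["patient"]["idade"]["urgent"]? True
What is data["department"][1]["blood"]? "B-"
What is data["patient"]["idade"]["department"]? "Neurology"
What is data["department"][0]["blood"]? "A+"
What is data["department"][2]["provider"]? "Dr. Johnson"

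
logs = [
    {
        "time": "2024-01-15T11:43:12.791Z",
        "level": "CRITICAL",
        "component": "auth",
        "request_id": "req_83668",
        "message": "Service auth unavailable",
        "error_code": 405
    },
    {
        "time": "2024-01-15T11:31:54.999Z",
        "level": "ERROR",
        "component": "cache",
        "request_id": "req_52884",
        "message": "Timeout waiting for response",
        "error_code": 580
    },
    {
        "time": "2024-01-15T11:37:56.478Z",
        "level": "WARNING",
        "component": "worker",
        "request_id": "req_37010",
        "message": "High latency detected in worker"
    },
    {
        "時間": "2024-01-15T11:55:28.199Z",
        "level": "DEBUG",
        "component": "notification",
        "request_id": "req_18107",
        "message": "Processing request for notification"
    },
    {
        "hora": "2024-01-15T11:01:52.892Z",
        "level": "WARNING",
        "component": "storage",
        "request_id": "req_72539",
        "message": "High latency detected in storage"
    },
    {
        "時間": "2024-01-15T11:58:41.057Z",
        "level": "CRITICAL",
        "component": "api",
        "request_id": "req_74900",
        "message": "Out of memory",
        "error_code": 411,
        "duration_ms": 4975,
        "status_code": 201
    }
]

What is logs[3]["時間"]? "2024-01-15T11:55:28.199Z"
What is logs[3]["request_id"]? "req_18107"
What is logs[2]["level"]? "WARNING"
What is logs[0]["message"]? "Service auth unavailable"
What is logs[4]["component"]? "storage"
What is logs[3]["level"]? "DEBUG"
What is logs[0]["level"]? "CRITICAL"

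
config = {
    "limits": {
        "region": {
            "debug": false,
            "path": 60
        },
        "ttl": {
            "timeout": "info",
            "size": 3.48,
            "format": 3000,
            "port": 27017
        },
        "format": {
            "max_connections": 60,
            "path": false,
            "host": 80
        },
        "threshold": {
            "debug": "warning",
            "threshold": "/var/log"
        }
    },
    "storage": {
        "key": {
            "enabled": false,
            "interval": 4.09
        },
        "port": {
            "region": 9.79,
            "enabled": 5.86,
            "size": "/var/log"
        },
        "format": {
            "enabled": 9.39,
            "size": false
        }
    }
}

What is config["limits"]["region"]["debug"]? False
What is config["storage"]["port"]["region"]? 9.79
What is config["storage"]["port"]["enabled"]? 5.86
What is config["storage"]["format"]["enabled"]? 9.39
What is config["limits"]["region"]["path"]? 60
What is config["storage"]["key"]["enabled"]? False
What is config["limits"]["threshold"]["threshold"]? "/var/log"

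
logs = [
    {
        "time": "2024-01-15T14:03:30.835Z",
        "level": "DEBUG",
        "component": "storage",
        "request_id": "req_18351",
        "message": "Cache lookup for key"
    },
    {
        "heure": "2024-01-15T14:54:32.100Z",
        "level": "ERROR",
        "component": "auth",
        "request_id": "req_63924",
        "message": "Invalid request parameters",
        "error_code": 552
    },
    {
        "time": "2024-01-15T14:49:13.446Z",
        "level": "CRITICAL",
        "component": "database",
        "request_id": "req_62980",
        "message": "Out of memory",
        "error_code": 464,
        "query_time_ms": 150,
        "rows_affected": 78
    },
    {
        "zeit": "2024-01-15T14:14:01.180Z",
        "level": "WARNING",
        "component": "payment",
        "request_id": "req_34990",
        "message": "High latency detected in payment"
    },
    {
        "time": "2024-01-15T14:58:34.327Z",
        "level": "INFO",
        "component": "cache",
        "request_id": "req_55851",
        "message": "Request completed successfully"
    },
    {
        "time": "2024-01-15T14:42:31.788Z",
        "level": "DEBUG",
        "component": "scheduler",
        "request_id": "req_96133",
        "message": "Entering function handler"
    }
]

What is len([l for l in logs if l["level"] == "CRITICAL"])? 1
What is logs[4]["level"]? "INFO"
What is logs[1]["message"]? "Invalid request parameters"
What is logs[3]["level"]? "WARNING"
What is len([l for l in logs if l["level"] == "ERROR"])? 1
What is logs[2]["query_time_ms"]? 150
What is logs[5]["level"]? "DEBUG"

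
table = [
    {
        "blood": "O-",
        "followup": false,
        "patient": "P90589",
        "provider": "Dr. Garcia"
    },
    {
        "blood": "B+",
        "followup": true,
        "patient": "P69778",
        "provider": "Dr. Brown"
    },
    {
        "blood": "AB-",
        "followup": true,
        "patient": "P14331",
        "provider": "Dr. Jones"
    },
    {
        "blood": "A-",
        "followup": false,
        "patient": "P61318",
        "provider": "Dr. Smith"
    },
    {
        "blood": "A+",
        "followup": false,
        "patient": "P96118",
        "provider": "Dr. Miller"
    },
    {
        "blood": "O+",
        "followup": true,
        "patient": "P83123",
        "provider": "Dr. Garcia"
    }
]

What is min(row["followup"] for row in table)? False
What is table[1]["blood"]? "B+"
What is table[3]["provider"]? "Dr. Smith"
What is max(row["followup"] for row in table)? True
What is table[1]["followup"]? True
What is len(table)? 6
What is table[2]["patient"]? "P14331"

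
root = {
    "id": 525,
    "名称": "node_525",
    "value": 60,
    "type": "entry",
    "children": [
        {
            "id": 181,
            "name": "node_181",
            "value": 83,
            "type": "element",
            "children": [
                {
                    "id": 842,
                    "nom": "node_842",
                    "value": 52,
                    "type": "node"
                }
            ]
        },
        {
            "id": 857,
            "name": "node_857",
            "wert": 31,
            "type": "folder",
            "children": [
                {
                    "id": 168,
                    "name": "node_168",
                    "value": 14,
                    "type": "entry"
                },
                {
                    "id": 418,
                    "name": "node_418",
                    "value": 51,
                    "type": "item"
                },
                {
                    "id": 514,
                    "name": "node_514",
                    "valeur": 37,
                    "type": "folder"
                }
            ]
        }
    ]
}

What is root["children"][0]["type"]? "element"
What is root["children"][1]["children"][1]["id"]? 418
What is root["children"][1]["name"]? "node_857"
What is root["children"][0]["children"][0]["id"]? 842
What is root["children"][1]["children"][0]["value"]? 14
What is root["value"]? 60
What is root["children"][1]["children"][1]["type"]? "item"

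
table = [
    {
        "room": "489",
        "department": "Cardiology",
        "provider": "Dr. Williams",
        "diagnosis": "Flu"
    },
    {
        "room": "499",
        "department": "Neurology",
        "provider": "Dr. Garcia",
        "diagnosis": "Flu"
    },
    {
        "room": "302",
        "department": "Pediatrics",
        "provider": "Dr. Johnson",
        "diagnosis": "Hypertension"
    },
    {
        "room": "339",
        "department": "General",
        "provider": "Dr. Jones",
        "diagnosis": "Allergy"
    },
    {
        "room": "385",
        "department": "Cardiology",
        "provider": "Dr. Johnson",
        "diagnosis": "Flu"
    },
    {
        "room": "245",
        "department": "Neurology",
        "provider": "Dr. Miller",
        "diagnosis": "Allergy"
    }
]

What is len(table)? 6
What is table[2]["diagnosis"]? "Hypertension"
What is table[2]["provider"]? "Dr. Johnson"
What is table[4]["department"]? "Cardiology"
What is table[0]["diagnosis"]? "Flu"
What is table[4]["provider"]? "Dr. Johnson"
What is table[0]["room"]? "489"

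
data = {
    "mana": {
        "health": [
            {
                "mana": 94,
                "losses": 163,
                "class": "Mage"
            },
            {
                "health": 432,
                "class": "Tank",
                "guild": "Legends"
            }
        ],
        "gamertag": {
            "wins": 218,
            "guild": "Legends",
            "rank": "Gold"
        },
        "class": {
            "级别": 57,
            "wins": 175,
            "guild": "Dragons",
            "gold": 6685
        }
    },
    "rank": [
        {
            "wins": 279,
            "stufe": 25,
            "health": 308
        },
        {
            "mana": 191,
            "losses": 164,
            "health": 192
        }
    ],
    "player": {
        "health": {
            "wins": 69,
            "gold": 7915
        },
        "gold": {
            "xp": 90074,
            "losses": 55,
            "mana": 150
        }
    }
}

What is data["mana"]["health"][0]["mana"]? 94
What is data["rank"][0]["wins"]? 279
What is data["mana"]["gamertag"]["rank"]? "Gold"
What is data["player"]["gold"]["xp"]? 90074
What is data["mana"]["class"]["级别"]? 57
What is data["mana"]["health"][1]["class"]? "Tank"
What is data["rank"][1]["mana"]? 191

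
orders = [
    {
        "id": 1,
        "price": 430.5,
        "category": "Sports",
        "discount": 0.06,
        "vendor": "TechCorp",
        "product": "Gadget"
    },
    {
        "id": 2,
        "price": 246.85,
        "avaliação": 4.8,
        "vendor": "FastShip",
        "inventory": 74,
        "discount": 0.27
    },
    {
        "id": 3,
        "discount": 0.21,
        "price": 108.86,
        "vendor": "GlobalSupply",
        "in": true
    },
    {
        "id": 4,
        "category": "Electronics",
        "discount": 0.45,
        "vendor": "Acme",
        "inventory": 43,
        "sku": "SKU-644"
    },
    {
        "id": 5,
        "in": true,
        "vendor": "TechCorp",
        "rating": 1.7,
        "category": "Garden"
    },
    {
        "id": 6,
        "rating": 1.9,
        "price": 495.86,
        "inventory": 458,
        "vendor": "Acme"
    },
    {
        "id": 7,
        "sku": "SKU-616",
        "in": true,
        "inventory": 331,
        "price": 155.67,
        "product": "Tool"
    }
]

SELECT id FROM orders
[1, 2, 3, 4, 5, 6, 7]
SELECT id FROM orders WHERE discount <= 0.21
[1, 3]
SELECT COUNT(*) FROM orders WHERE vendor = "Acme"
2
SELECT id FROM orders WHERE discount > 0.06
[2, 3, 4]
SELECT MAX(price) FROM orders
495.86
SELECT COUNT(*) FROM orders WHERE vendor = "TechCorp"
2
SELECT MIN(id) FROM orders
1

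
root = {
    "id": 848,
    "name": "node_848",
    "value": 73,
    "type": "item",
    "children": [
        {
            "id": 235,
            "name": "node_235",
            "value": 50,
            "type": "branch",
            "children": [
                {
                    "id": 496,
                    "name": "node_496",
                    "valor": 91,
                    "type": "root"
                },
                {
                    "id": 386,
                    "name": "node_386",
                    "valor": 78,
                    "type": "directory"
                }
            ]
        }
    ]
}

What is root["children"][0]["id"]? 235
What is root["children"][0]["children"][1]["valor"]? 78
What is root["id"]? 848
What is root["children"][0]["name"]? "node_235"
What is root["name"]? "node_848"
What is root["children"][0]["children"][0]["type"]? "root"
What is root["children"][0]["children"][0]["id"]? 496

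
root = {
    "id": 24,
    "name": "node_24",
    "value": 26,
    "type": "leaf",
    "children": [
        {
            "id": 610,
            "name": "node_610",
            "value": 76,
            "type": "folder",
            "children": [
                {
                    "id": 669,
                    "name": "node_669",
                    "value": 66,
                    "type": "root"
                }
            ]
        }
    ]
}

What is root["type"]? "leaf"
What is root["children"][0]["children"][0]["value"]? 66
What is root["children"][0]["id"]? 610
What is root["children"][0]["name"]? "node_610"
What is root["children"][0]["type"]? "folder"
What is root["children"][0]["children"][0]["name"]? "node_669"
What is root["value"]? 26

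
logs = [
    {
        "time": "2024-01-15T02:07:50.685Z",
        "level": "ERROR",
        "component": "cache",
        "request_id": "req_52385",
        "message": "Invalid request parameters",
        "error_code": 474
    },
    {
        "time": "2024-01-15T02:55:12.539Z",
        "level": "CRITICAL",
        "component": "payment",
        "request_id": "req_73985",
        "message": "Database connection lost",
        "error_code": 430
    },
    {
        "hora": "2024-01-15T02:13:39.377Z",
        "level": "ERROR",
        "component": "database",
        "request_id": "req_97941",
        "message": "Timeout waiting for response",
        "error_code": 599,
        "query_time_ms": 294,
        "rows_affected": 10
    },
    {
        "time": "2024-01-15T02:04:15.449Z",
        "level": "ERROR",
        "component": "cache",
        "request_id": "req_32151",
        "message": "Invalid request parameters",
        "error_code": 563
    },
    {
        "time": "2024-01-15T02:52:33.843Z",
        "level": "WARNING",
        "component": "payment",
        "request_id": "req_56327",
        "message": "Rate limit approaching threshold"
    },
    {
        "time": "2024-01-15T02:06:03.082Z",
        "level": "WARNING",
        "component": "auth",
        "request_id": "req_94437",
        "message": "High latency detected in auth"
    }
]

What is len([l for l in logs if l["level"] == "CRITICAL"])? 1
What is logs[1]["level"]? "CRITICAL"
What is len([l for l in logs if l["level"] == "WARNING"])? 2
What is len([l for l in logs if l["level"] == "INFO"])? 0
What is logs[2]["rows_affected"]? 10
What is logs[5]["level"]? "WARNING"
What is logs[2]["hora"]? "2024-01-15T02:13:39.377Z"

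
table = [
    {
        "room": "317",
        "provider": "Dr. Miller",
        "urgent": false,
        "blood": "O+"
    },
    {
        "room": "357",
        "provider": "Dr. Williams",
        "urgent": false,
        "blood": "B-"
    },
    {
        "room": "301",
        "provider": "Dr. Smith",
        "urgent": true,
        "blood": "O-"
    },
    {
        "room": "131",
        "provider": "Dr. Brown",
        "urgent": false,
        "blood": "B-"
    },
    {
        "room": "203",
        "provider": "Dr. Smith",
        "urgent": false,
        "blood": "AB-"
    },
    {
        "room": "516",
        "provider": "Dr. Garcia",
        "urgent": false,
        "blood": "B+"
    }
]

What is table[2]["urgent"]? True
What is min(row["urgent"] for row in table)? False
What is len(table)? 6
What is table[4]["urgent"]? False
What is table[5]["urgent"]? False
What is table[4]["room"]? "203"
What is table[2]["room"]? "301"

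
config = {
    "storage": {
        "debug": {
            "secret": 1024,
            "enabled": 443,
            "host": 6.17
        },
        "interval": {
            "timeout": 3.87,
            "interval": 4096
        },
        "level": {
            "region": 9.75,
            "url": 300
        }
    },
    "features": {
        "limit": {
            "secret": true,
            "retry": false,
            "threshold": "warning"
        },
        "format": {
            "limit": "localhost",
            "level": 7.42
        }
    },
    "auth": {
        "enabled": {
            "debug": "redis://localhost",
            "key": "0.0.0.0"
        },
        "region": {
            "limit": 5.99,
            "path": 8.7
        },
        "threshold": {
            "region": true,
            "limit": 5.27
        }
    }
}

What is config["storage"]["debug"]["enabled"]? 443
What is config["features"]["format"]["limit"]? "localhost"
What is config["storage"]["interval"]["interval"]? 4096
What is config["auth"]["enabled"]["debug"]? "redis://localhost"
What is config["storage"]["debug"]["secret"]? 1024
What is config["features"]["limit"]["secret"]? True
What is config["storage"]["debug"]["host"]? 6.17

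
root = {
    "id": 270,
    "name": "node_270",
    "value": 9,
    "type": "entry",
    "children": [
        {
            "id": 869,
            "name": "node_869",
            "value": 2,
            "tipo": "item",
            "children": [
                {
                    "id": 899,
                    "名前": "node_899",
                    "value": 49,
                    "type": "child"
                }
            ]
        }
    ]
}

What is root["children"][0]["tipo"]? "item"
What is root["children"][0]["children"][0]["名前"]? "node_899"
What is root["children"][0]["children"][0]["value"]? 49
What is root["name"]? "node_270"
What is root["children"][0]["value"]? 2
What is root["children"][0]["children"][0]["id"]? 899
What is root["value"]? 9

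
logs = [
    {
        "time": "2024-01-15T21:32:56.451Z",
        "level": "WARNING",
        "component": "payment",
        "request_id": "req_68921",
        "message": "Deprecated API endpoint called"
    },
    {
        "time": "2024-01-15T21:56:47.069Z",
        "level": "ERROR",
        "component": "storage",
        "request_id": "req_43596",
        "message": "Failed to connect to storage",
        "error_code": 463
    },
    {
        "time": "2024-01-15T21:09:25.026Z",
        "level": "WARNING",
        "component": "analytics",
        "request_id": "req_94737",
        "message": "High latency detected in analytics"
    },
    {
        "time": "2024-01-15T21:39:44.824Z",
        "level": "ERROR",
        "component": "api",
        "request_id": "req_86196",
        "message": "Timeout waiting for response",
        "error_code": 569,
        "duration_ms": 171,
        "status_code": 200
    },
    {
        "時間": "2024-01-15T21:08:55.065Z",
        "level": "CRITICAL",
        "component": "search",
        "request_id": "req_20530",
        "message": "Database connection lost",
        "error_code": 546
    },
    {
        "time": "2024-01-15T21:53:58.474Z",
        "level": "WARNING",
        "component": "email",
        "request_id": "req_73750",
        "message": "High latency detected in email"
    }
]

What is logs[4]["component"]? "search"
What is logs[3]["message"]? "Timeout waiting for response"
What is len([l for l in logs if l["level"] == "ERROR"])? 2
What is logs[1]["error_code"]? 463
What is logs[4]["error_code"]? 546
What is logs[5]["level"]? "WARNING"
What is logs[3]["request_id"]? "req_86196"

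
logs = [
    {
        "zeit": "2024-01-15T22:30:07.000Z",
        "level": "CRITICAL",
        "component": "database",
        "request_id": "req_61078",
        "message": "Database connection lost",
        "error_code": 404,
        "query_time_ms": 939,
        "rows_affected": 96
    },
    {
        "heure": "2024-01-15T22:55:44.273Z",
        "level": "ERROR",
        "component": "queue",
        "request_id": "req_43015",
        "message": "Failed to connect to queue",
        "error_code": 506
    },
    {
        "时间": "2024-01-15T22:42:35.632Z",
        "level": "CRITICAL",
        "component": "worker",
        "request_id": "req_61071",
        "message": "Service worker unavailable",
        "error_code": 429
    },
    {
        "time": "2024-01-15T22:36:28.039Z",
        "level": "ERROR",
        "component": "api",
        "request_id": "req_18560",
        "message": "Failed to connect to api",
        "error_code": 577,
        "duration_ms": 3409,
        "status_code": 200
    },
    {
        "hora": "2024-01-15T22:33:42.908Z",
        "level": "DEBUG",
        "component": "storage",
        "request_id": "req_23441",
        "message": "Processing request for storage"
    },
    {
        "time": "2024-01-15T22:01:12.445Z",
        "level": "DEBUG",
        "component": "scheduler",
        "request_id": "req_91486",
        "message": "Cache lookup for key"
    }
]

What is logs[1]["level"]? "ERROR"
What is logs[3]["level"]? "ERROR"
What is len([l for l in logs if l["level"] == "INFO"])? 0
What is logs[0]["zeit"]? "2024-01-15T22:30:07.000Z"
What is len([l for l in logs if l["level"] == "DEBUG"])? 2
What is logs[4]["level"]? "DEBUG"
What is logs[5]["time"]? "2024-01-15T22:01:12.445Z"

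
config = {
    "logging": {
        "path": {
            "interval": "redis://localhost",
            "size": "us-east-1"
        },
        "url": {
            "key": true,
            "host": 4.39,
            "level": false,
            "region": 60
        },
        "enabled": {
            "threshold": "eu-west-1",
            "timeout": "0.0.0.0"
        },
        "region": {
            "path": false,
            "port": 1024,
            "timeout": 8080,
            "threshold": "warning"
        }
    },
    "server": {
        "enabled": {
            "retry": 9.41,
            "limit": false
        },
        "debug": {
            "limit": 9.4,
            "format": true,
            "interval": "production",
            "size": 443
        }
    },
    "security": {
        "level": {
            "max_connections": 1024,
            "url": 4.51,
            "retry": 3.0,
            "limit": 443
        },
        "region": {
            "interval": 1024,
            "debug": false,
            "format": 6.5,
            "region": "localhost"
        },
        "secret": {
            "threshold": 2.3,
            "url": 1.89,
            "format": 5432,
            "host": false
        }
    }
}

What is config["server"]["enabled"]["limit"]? False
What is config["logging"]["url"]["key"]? True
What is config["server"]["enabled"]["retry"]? 9.41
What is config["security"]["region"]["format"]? 6.5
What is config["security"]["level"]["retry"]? 3.0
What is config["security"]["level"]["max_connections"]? 1024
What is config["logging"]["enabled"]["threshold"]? "eu-west-1"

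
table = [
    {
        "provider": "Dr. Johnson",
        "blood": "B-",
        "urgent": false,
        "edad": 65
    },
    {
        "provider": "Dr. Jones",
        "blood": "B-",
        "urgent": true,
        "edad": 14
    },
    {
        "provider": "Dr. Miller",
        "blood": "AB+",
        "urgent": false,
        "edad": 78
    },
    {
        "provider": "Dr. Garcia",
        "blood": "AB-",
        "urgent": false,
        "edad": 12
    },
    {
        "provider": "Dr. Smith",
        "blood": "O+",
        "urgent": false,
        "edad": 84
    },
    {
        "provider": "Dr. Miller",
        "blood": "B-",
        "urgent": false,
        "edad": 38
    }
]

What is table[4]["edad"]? 84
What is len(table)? 6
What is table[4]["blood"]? "O+"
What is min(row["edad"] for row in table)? 12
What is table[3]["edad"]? 12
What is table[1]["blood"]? "B-"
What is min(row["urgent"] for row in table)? False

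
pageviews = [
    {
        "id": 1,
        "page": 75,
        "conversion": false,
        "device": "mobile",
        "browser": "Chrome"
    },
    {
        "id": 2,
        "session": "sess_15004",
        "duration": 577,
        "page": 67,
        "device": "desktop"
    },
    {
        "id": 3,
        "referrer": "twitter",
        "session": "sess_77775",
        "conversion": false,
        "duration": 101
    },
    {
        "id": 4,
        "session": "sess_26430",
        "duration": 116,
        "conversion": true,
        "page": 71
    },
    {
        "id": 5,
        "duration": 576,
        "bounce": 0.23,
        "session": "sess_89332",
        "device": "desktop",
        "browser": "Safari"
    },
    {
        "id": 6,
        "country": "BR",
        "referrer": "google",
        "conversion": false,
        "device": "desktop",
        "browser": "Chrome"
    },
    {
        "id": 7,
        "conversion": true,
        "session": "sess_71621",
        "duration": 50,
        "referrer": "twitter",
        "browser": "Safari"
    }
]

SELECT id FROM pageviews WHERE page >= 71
[1, 4]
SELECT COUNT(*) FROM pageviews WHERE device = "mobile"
1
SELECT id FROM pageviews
[1, 2, 3, 4, 5, 6, 7]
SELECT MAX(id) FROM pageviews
7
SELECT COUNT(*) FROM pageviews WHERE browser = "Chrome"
2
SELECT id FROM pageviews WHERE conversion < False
[]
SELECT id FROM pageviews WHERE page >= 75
[1]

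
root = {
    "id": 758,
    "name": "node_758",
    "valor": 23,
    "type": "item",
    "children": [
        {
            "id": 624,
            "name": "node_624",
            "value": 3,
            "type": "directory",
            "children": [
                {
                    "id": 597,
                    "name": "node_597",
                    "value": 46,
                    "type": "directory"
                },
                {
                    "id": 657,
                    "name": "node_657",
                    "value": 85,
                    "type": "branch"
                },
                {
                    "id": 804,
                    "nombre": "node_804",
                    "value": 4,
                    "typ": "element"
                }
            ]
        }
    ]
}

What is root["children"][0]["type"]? "directory"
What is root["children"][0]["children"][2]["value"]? 4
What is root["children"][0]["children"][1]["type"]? "branch"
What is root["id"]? 758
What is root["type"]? "item"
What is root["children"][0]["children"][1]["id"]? 657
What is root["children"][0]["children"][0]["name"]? "node_597"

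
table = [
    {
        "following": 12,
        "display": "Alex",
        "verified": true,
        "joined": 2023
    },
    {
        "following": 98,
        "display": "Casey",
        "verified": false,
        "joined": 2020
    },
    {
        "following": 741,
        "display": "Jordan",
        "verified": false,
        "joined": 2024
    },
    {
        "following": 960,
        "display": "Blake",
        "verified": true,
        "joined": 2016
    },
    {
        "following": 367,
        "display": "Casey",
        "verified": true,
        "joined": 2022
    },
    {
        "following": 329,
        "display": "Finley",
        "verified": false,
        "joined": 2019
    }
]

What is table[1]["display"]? "Casey"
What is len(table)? 6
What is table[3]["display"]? "Blake"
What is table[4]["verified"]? True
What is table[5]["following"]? 329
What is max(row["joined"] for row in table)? 2024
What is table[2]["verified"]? False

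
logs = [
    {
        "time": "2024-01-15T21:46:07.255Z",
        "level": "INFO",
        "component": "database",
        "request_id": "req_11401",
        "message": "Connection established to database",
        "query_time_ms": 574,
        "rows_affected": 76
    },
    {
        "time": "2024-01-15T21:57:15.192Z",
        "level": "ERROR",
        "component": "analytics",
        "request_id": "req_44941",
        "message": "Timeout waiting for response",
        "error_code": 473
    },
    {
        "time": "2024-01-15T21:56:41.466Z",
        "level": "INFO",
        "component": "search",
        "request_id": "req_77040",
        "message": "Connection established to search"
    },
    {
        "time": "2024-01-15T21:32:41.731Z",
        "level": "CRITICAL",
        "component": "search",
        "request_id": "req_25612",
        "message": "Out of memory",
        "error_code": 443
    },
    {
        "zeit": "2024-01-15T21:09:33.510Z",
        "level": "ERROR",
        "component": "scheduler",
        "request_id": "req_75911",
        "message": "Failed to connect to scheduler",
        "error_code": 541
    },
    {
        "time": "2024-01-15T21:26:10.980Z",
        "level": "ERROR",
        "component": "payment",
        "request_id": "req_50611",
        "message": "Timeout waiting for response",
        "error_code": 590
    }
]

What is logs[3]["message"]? "Out of memory"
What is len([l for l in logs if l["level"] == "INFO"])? 2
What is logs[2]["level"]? "INFO"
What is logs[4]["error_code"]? 541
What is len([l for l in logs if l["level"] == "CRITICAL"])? 1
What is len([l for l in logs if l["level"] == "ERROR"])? 3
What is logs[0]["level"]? "INFO"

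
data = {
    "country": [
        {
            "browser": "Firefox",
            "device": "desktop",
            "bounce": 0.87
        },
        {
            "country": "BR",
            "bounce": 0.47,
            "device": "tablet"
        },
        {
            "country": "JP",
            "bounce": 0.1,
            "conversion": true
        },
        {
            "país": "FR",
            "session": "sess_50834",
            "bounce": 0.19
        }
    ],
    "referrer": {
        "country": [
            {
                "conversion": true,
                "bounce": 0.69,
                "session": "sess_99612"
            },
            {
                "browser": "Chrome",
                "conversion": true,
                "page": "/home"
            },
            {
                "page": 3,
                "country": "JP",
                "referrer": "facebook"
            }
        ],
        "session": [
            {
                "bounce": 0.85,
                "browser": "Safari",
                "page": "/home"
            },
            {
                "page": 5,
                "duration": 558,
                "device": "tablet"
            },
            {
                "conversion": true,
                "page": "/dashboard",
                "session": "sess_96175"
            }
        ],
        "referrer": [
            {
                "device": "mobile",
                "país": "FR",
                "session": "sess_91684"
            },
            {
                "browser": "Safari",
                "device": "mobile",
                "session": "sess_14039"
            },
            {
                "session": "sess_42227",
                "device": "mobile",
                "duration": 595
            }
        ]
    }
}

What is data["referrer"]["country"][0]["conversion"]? True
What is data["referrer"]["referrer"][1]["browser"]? "Safari"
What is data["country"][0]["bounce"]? 0.87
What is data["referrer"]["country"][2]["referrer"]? "facebook"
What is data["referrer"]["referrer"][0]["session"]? "sess_91684"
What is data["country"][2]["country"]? "JP"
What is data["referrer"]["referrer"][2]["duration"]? 595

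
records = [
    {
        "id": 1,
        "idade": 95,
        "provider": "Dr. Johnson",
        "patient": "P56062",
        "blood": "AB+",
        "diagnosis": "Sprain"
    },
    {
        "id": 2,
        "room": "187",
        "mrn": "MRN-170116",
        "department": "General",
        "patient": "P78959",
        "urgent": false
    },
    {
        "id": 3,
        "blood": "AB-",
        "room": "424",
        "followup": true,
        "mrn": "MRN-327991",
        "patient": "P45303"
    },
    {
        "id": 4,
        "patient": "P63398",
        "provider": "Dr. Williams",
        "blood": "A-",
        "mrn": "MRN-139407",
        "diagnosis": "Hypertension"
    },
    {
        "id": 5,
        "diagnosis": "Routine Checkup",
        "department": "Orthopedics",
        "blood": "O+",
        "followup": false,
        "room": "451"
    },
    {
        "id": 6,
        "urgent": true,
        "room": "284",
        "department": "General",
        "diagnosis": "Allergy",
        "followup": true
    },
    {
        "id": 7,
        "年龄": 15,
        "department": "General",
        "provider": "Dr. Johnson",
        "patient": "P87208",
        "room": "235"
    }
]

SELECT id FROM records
[1, 2, 3, 4, 5, 6, 7]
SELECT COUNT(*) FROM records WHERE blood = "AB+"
1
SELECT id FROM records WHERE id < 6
[1, 2, 3, 4, 5]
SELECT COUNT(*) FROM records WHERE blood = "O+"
1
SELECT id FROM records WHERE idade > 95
[]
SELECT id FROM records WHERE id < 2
[1]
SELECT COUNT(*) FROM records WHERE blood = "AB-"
1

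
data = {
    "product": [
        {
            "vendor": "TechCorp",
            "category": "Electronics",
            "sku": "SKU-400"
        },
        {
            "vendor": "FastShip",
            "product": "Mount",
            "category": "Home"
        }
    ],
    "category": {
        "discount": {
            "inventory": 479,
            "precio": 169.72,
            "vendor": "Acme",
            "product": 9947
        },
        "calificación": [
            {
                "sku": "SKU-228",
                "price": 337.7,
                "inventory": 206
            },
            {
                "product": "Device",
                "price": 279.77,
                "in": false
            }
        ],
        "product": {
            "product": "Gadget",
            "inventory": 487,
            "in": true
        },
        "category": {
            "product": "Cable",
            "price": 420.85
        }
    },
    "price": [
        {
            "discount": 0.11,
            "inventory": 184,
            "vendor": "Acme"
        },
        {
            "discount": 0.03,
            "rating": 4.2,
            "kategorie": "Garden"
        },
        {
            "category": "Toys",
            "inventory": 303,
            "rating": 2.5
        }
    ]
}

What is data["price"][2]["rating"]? 2.5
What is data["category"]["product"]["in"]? True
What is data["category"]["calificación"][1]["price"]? 279.77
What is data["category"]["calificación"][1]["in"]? False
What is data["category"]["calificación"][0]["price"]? 337.7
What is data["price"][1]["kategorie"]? "Garden"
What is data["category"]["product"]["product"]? "Gadget"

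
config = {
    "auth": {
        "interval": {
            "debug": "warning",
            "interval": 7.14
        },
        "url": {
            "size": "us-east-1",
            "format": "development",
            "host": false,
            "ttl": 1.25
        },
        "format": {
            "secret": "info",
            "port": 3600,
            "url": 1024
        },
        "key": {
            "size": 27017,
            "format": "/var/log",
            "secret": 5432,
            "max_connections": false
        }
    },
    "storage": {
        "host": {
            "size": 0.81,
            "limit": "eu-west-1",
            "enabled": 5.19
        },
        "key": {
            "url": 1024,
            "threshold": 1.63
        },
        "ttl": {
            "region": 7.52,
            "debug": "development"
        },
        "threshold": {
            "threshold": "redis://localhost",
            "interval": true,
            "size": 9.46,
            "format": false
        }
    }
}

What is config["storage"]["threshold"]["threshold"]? "redis://localhost"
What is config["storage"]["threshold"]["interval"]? True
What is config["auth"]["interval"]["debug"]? "warning"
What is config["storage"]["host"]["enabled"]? 5.19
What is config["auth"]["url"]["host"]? False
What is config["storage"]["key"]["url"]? 1024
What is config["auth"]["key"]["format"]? "/var/log"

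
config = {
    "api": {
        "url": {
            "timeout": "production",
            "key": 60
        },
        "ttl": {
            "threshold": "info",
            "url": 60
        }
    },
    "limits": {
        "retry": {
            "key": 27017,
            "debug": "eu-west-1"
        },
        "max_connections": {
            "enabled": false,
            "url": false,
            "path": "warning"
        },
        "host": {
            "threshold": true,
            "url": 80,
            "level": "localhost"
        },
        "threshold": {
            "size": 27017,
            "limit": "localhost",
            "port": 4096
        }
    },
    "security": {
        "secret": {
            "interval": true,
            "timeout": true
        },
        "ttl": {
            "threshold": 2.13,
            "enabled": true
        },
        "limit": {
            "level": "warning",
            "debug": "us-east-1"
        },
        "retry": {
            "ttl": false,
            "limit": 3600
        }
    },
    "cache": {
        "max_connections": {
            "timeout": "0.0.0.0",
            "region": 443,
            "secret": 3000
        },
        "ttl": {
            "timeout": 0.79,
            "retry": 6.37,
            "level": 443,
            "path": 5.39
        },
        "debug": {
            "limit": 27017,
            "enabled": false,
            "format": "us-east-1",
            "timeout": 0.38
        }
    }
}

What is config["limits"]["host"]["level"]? "localhost"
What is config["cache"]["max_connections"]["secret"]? 3000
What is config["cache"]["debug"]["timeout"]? 0.38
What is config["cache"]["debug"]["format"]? "us-east-1"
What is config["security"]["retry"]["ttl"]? False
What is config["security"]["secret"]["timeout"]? True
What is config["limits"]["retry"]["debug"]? "eu-west-1"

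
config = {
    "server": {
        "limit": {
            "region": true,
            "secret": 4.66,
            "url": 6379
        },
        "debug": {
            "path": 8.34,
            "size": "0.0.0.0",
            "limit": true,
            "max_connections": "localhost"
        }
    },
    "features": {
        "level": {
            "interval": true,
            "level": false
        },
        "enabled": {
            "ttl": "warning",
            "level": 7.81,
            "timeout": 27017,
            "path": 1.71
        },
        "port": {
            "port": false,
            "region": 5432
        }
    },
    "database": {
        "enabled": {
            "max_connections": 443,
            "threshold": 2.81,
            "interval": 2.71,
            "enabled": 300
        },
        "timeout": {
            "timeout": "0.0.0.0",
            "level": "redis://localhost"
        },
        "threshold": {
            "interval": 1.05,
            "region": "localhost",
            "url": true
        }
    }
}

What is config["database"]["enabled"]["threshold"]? 2.81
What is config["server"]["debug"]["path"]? 8.34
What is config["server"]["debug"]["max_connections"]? "localhost"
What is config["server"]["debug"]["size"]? "0.0.0.0"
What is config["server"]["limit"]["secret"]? 4.66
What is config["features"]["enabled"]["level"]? 7.81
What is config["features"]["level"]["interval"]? True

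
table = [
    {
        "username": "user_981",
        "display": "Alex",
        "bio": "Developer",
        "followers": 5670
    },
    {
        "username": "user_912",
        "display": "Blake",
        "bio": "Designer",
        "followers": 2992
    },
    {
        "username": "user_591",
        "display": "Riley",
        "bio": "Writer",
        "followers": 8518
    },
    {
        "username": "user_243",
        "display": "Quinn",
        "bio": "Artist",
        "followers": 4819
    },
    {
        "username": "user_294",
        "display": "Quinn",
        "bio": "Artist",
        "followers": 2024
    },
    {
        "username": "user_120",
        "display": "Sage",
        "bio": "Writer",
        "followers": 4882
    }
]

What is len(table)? 6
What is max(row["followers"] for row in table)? 8518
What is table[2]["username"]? "user_591"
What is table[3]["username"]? "user_243"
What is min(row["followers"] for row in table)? 2024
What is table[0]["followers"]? 5670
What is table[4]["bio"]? "Artist"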